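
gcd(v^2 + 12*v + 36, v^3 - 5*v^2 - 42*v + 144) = v + 6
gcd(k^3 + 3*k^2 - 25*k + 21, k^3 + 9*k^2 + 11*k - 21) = k^2 + 6*k - 7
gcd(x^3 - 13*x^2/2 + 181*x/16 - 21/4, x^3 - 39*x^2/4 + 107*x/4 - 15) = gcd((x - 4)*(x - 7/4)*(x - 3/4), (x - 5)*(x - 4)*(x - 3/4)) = x^2 - 19*x/4 + 3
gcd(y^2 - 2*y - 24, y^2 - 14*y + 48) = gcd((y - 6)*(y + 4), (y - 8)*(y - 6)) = y - 6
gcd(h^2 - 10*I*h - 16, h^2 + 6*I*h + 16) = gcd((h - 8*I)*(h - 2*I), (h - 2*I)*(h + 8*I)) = h - 2*I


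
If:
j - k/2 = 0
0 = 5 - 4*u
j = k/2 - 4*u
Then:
No Solution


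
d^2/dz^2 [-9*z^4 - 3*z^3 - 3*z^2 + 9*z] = -108*z^2 - 18*z - 6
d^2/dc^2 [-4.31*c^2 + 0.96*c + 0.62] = -8.62000000000000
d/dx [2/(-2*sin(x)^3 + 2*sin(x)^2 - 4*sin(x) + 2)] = (3*sin(x)^2 - 2*sin(x) + 2)*cos(x)/(sin(x)^3 - sin(x)^2 + 2*sin(x) - 1)^2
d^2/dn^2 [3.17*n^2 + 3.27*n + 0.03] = 6.34000000000000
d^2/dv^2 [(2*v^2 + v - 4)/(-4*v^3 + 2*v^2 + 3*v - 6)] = 4*(-16*v^6 - 24*v^5 + 168*v^4 + 38*v^3 - 12*v^2 - 126*v - 3)/(64*v^9 - 96*v^8 - 96*v^7 + 424*v^6 - 216*v^5 - 414*v^4 + 621*v^3 - 54*v^2 - 324*v + 216)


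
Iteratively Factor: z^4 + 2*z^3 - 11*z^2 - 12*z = (z + 4)*(z^3 - 2*z^2 - 3*z) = z*(z + 4)*(z^2 - 2*z - 3) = z*(z - 3)*(z + 4)*(z + 1)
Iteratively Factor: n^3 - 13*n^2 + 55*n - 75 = (n - 3)*(n^2 - 10*n + 25) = (n - 5)*(n - 3)*(n - 5)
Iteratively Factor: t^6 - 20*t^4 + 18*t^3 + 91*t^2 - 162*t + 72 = (t + 4)*(t^5 - 4*t^4 - 4*t^3 + 34*t^2 - 45*t + 18) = (t - 2)*(t + 4)*(t^4 - 2*t^3 - 8*t^2 + 18*t - 9) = (t - 2)*(t + 3)*(t + 4)*(t^3 - 5*t^2 + 7*t - 3) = (t - 2)*(t - 1)*(t + 3)*(t + 4)*(t^2 - 4*t + 3) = (t - 2)*(t - 1)^2*(t + 3)*(t + 4)*(t - 3)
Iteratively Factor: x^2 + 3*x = (x)*(x + 3)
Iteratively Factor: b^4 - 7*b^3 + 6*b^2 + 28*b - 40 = (b - 2)*(b^3 - 5*b^2 - 4*b + 20) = (b - 2)*(b + 2)*(b^2 - 7*b + 10) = (b - 2)^2*(b + 2)*(b - 5)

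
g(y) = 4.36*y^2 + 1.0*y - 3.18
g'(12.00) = 105.64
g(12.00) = 636.66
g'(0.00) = 1.00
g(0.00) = -3.18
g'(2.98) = 26.99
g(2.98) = 38.52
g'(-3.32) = -27.95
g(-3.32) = 41.56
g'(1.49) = 13.99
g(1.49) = 7.99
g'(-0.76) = -5.63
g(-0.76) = -1.42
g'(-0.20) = -0.74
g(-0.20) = -3.21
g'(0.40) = 4.49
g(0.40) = -2.08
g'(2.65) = 24.11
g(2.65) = 30.09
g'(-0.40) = -2.49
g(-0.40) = -2.88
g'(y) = 8.72*y + 1.0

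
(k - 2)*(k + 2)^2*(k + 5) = k^4 + 7*k^3 + 6*k^2 - 28*k - 40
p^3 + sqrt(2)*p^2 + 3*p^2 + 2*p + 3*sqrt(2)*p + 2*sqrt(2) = (p + 1)*(p + 2)*(p + sqrt(2))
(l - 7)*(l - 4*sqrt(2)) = l^2 - 7*l - 4*sqrt(2)*l + 28*sqrt(2)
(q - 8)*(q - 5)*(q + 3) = q^3 - 10*q^2 + q + 120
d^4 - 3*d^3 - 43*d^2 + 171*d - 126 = (d - 6)*(d - 3)*(d - 1)*(d + 7)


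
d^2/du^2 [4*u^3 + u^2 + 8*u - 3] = 24*u + 2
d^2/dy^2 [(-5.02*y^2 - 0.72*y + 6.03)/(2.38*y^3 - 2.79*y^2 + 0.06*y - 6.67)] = (-56.870576*y^6 - 24.4702080000001*y^5 + 442.862784*y^4 - 1768.997552*y^3 + 710.150814*y^2 + 648.678672*y - 671.629586)/(13.481272*y^9 - 47.411028*y^8 + 56.598066*y^7 - 137.452755*y^6 + 267.167646*y^5 - 161.504829*y^4 + 324.35031*y^3 - 372.444129*y^2 + 8.008002*y - 296.740963)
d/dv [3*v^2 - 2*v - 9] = 6*v - 2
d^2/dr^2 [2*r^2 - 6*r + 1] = 4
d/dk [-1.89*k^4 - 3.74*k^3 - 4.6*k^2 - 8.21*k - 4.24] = -7.56*k^3 - 11.22*k^2 - 9.2*k - 8.21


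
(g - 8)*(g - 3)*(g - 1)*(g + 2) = g^4 - 10*g^3 + 11*g^2 + 46*g - 48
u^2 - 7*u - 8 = (u - 8)*(u + 1)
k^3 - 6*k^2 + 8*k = k*(k - 4)*(k - 2)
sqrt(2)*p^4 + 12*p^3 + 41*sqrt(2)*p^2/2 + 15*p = p*(p + 5*sqrt(2)/2)*(p + 3*sqrt(2))*(sqrt(2)*p + 1)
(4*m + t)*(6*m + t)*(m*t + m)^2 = 24*m^4*t^2 + 48*m^4*t + 24*m^4 + 10*m^3*t^3 + 20*m^3*t^2 + 10*m^3*t + m^2*t^4 + 2*m^2*t^3 + m^2*t^2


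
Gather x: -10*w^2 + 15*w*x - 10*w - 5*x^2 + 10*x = -10*w^2 - 10*w - 5*x^2 + x*(15*w + 10)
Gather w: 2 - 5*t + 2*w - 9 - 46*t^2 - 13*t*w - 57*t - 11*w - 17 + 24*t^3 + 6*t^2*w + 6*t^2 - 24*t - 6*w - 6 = 24*t^3 - 40*t^2 - 86*t + w*(6*t^2 - 13*t - 15) - 30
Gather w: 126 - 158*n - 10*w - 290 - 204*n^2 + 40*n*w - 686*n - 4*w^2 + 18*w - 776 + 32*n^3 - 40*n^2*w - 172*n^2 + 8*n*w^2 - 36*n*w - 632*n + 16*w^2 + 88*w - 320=32*n^3 - 376*n^2 - 1476*n + w^2*(8*n + 12) + w*(-40*n^2 + 4*n + 96) - 1260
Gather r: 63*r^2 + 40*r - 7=63*r^2 + 40*r - 7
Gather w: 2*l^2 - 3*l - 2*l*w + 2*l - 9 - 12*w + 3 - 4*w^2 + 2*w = 2*l^2 - l - 4*w^2 + w*(-2*l - 10) - 6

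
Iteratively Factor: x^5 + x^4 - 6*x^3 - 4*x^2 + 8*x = (x - 1)*(x^4 + 2*x^3 - 4*x^2 - 8*x) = x*(x - 1)*(x^3 + 2*x^2 - 4*x - 8) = x*(x - 2)*(x - 1)*(x^2 + 4*x + 4) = x*(x - 2)*(x - 1)*(x + 2)*(x + 2)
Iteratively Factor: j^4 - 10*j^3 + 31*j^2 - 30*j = (j - 2)*(j^3 - 8*j^2 + 15*j) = (j - 3)*(j - 2)*(j^2 - 5*j) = (j - 5)*(j - 3)*(j - 2)*(j)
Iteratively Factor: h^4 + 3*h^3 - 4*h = (h + 2)*(h^3 + h^2 - 2*h) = (h - 1)*(h + 2)*(h^2 + 2*h) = (h - 1)*(h + 2)^2*(h)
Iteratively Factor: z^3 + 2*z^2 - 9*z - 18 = (z + 2)*(z^2 - 9) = (z + 2)*(z + 3)*(z - 3)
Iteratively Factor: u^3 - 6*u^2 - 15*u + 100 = (u - 5)*(u^2 - u - 20) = (u - 5)*(u + 4)*(u - 5)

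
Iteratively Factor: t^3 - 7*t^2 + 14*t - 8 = (t - 1)*(t^2 - 6*t + 8) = (t - 4)*(t - 1)*(t - 2)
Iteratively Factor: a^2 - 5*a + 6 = (a - 2)*(a - 3)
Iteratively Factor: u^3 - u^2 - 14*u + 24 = (u - 2)*(u^2 + u - 12) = (u - 2)*(u + 4)*(u - 3)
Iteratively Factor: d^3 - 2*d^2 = (d)*(d^2 - 2*d) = d*(d - 2)*(d)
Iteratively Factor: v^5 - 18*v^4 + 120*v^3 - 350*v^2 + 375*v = (v - 5)*(v^4 - 13*v^3 + 55*v^2 - 75*v) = (v - 5)^2*(v^3 - 8*v^2 + 15*v) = (v - 5)^2*(v - 3)*(v^2 - 5*v) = v*(v - 5)^2*(v - 3)*(v - 5)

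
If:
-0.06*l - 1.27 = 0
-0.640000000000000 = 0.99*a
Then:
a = -0.65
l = -21.17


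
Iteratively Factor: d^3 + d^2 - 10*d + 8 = (d + 4)*(d^2 - 3*d + 2) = (d - 1)*(d + 4)*(d - 2)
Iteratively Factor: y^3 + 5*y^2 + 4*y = (y + 1)*(y^2 + 4*y) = (y + 1)*(y + 4)*(y)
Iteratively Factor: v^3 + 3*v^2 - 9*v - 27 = (v + 3)*(v^2 - 9) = (v + 3)^2*(v - 3)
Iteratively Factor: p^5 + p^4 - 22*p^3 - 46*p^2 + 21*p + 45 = (p - 1)*(p^4 + 2*p^3 - 20*p^2 - 66*p - 45) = (p - 5)*(p - 1)*(p^3 + 7*p^2 + 15*p + 9) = (p - 5)*(p - 1)*(p + 3)*(p^2 + 4*p + 3) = (p - 5)*(p - 1)*(p + 1)*(p + 3)*(p + 3)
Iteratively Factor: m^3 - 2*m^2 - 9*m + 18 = (m + 3)*(m^2 - 5*m + 6) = (m - 3)*(m + 3)*(m - 2)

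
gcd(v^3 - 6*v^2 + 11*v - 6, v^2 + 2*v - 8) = v - 2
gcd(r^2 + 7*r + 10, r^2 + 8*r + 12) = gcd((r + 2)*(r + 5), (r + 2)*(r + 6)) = r + 2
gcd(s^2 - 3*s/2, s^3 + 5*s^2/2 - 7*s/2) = s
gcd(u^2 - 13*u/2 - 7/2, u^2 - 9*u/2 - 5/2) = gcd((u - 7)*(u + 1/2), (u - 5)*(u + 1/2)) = u + 1/2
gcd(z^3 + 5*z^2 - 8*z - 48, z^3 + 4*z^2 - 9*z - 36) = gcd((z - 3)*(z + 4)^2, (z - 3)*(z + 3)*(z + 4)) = z^2 + z - 12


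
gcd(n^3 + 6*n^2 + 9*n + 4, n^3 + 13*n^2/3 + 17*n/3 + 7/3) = n^2 + 2*n + 1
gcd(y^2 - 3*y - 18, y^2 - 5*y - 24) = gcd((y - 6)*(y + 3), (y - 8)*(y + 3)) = y + 3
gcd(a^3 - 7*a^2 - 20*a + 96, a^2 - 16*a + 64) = a - 8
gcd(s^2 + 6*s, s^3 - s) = s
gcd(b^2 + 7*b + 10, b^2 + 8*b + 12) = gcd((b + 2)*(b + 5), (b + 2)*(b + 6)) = b + 2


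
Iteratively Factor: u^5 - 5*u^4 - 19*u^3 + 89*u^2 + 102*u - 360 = (u + 3)*(u^4 - 8*u^3 + 5*u^2 + 74*u - 120) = (u + 3)^2*(u^3 - 11*u^2 + 38*u - 40) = (u - 4)*(u + 3)^2*(u^2 - 7*u + 10) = (u - 5)*(u - 4)*(u + 3)^2*(u - 2)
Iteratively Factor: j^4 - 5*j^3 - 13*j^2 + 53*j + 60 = (j - 5)*(j^3 - 13*j - 12) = (j - 5)*(j - 4)*(j^2 + 4*j + 3) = (j - 5)*(j - 4)*(j + 3)*(j + 1)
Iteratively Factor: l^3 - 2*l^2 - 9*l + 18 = (l - 3)*(l^2 + l - 6) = (l - 3)*(l - 2)*(l + 3)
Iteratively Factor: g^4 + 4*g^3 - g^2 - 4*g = (g + 1)*(g^3 + 3*g^2 - 4*g) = (g - 1)*(g + 1)*(g^2 + 4*g) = (g - 1)*(g + 1)*(g + 4)*(g)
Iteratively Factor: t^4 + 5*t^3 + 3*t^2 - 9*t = (t + 3)*(t^3 + 2*t^2 - 3*t) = (t + 3)^2*(t^2 - t) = (t - 1)*(t + 3)^2*(t)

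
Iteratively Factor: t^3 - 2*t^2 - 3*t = (t)*(t^2 - 2*t - 3) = t*(t + 1)*(t - 3)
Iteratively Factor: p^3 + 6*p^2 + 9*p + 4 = (p + 1)*(p^2 + 5*p + 4) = (p + 1)^2*(p + 4)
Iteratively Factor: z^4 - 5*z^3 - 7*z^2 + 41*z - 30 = (z - 1)*(z^3 - 4*z^2 - 11*z + 30) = (z - 1)*(z + 3)*(z^2 - 7*z + 10) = (z - 2)*(z - 1)*(z + 3)*(z - 5)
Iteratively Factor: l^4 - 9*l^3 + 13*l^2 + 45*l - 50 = (l - 5)*(l^3 - 4*l^2 - 7*l + 10) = (l - 5)*(l + 2)*(l^2 - 6*l + 5) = (l - 5)*(l - 1)*(l + 2)*(l - 5)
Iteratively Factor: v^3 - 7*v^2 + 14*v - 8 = (v - 1)*(v^2 - 6*v + 8) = (v - 2)*(v - 1)*(v - 4)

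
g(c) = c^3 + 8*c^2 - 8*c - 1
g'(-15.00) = 427.00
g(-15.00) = -1456.00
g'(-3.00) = -29.00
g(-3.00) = 68.00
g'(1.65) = 26.57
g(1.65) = 12.07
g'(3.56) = 86.98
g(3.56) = 117.03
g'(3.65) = 90.37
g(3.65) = 125.01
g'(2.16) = 40.56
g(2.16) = 29.12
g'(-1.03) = -21.30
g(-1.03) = 14.63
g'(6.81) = 240.09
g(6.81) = 631.35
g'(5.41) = 166.36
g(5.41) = 348.21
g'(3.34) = 78.91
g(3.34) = 98.78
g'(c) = 3*c^2 + 16*c - 8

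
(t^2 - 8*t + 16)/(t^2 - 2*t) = (t^2 - 8*t + 16)/(t*(t - 2))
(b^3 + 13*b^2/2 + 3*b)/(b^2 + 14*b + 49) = b*(2*b^2 + 13*b + 6)/(2*(b^2 + 14*b + 49))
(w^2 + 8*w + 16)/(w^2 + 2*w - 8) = (w + 4)/(w - 2)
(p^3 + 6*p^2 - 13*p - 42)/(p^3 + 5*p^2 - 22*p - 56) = (p - 3)/(p - 4)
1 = 1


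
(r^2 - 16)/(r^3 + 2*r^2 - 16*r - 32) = 1/(r + 2)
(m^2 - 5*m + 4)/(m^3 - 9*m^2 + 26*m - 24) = (m - 1)/(m^2 - 5*m + 6)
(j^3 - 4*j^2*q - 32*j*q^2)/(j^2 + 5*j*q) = (j^2 - 4*j*q - 32*q^2)/(j + 5*q)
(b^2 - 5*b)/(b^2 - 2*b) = (b - 5)/(b - 2)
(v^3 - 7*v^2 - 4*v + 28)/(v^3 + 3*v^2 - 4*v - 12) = (v - 7)/(v + 3)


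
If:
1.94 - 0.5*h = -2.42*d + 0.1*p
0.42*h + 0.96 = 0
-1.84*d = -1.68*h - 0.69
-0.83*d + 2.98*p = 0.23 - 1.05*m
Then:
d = -1.71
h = -2.29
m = 28.95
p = -10.60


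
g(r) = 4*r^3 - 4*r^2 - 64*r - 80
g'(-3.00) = 68.00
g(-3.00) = -32.00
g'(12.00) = 1568.00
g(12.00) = 5488.00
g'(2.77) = 5.91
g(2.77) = -202.96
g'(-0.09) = -63.18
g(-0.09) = -74.28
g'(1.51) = -48.72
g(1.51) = -171.99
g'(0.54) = -64.82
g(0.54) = -115.10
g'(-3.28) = 91.34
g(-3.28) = -54.26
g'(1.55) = -47.57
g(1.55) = -173.91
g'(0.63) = -64.28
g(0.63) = -120.91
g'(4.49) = 142.00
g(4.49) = -85.93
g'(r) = 12*r^2 - 8*r - 64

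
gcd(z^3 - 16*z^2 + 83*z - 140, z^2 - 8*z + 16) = z - 4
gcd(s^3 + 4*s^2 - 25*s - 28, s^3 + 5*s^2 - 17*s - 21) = s^2 + 8*s + 7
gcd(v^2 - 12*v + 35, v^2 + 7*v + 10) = 1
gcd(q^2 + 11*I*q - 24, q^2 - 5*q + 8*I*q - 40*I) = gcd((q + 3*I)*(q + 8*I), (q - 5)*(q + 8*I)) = q + 8*I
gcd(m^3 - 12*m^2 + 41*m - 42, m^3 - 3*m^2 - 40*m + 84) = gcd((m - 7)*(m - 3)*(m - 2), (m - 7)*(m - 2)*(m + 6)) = m^2 - 9*m + 14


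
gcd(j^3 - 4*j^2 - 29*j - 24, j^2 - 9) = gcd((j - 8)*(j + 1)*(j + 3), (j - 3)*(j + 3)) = j + 3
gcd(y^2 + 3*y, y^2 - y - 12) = y + 3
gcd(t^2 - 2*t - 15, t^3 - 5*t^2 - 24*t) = t + 3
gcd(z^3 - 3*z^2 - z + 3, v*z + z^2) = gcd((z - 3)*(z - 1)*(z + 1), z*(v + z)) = 1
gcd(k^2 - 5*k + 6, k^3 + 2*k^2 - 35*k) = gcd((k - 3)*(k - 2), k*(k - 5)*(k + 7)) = 1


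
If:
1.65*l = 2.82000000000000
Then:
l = 1.71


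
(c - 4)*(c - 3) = c^2 - 7*c + 12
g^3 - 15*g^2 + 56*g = g*(g - 8)*(g - 7)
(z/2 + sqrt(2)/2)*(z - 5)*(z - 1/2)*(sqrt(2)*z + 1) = sqrt(2)*z^4/2 - 11*sqrt(2)*z^3/4 + 3*z^3/2 - 33*z^2/4 + 7*sqrt(2)*z^2/4 - 11*sqrt(2)*z/4 + 15*z/4 + 5*sqrt(2)/4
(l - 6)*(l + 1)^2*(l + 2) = l^4 - 2*l^3 - 19*l^2 - 28*l - 12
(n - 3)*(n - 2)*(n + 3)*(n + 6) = n^4 + 4*n^3 - 21*n^2 - 36*n + 108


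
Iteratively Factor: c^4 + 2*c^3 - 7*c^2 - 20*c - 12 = (c + 1)*(c^3 + c^2 - 8*c - 12) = (c + 1)*(c + 2)*(c^2 - c - 6) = (c - 3)*(c + 1)*(c + 2)*(c + 2)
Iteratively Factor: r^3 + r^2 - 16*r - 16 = (r + 4)*(r^2 - 3*r - 4) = (r + 1)*(r + 4)*(r - 4)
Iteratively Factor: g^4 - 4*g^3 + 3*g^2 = (g - 3)*(g^3 - g^2) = g*(g - 3)*(g^2 - g) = g^2*(g - 3)*(g - 1)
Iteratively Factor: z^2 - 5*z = (z - 5)*(z)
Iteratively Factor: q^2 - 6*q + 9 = (q - 3)*(q - 3)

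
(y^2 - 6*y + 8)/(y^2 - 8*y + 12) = (y - 4)/(y - 6)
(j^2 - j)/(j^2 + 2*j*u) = (j - 1)/(j + 2*u)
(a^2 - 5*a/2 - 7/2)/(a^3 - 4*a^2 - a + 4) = (a - 7/2)/(a^2 - 5*a + 4)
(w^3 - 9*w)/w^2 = w - 9/w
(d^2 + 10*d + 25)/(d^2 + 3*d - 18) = (d^2 + 10*d + 25)/(d^2 + 3*d - 18)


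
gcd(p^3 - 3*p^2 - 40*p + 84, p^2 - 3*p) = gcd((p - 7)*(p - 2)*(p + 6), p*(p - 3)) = 1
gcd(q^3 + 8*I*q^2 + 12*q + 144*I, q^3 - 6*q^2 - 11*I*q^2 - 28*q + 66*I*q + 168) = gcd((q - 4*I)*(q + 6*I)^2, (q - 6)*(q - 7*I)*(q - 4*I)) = q - 4*I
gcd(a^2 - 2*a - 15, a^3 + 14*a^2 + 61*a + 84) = a + 3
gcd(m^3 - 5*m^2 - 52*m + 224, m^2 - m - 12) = m - 4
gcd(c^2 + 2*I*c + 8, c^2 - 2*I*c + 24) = c + 4*I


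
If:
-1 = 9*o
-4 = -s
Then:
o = -1/9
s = 4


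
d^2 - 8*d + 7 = (d - 7)*(d - 1)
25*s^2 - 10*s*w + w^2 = (-5*s + w)^2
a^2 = a^2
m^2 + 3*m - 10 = (m - 2)*(m + 5)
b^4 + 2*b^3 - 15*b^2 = b^2*(b - 3)*(b + 5)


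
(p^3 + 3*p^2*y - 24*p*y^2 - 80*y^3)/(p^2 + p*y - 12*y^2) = (-p^2 + p*y + 20*y^2)/(-p + 3*y)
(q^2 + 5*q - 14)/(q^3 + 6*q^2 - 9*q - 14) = 1/(q + 1)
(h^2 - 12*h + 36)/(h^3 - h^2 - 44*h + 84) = (h - 6)/(h^2 + 5*h - 14)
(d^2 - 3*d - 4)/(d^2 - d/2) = 2*(d^2 - 3*d - 4)/(d*(2*d - 1))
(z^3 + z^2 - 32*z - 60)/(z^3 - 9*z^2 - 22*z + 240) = (z + 2)/(z - 8)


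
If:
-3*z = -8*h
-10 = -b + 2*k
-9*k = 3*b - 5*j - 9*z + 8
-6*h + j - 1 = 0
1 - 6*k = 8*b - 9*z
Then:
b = 37/23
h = -51/92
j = -107/46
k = -193/46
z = -34/23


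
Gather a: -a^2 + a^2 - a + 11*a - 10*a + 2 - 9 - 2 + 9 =0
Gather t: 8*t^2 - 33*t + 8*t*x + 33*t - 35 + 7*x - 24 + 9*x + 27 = 8*t^2 + 8*t*x + 16*x - 32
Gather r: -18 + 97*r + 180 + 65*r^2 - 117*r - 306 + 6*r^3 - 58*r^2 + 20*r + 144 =6*r^3 + 7*r^2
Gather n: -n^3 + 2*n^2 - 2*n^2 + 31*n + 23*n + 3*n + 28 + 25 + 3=-n^3 + 57*n + 56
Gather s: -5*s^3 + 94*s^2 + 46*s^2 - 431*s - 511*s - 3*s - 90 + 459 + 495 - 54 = -5*s^3 + 140*s^2 - 945*s + 810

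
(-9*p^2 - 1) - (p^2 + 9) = -10*p^2 - 10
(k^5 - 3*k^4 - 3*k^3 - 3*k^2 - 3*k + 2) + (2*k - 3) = k^5 - 3*k^4 - 3*k^3 - 3*k^2 - k - 1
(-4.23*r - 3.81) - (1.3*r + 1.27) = -5.53*r - 5.08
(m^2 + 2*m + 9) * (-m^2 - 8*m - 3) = -m^4 - 10*m^3 - 28*m^2 - 78*m - 27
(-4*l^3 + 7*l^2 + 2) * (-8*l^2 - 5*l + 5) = 32*l^5 - 36*l^4 - 55*l^3 + 19*l^2 - 10*l + 10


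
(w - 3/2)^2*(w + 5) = w^3 + 2*w^2 - 51*w/4 + 45/4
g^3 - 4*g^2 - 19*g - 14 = (g - 7)*(g + 1)*(g + 2)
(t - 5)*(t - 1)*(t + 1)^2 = t^4 - 4*t^3 - 6*t^2 + 4*t + 5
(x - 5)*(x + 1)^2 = x^3 - 3*x^2 - 9*x - 5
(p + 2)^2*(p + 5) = p^3 + 9*p^2 + 24*p + 20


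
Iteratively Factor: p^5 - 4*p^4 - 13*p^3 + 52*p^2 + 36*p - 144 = (p - 4)*(p^4 - 13*p^2 + 36) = (p - 4)*(p - 3)*(p^3 + 3*p^2 - 4*p - 12) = (p - 4)*(p - 3)*(p + 2)*(p^2 + p - 6) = (p - 4)*(p - 3)*(p + 2)*(p + 3)*(p - 2)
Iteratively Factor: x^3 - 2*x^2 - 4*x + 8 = (x + 2)*(x^2 - 4*x + 4) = (x - 2)*(x + 2)*(x - 2)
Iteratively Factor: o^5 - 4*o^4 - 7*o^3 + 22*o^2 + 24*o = (o - 3)*(o^4 - o^3 - 10*o^2 - 8*o) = (o - 4)*(o - 3)*(o^3 + 3*o^2 + 2*o) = (o - 4)*(o - 3)*(o + 1)*(o^2 + 2*o) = (o - 4)*(o - 3)*(o + 1)*(o + 2)*(o)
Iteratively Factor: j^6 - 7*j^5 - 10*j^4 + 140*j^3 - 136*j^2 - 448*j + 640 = (j - 5)*(j^5 - 2*j^4 - 20*j^3 + 40*j^2 + 64*j - 128) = (j - 5)*(j + 4)*(j^4 - 6*j^3 + 4*j^2 + 24*j - 32) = (j - 5)*(j + 2)*(j + 4)*(j^3 - 8*j^2 + 20*j - 16) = (j - 5)*(j - 2)*(j + 2)*(j + 4)*(j^2 - 6*j + 8) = (j - 5)*(j - 2)^2*(j + 2)*(j + 4)*(j - 4)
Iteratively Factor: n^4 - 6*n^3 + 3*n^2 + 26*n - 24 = (n - 1)*(n^3 - 5*n^2 - 2*n + 24) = (n - 1)*(n + 2)*(n^2 - 7*n + 12) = (n - 3)*(n - 1)*(n + 2)*(n - 4)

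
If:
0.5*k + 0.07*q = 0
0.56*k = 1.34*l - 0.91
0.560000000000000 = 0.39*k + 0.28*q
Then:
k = -0.35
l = 0.53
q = 2.48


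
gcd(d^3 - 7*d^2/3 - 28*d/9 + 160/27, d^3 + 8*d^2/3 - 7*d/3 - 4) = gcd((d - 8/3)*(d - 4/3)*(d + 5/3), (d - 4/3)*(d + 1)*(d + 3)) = d - 4/3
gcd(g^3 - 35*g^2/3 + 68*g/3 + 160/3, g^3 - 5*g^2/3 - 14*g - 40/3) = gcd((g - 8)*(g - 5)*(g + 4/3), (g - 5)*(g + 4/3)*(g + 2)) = g^2 - 11*g/3 - 20/3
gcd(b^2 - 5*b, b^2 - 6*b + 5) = b - 5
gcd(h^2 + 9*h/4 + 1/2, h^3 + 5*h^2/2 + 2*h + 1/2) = 1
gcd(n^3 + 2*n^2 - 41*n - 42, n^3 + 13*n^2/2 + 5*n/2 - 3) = n + 1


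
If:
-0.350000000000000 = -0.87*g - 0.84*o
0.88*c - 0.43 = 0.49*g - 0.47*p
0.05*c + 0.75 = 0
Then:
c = -15.00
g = 0.959183673469388*p - 27.8163265306122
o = 29.2264334305151 - 0.993440233236152*p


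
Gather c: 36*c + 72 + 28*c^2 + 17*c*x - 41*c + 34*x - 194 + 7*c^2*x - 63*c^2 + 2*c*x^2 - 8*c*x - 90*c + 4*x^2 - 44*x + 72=c^2*(7*x - 35) + c*(2*x^2 + 9*x - 95) + 4*x^2 - 10*x - 50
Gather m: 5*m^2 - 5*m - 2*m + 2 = 5*m^2 - 7*m + 2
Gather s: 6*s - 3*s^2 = -3*s^2 + 6*s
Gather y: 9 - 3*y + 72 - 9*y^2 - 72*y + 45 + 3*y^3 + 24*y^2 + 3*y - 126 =3*y^3 + 15*y^2 - 72*y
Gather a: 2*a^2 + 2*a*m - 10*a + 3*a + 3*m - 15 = 2*a^2 + a*(2*m - 7) + 3*m - 15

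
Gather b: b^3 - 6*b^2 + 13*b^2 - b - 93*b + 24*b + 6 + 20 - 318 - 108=b^3 + 7*b^2 - 70*b - 400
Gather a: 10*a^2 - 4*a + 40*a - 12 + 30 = 10*a^2 + 36*a + 18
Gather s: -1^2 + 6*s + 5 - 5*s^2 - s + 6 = -5*s^2 + 5*s + 10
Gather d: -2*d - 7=-2*d - 7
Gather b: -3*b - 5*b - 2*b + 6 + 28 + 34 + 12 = 80 - 10*b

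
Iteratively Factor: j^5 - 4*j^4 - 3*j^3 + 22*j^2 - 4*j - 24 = (j - 2)*(j^4 - 2*j^3 - 7*j^2 + 8*j + 12) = (j - 2)*(j + 1)*(j^3 - 3*j^2 - 4*j + 12) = (j - 2)*(j + 1)*(j + 2)*(j^2 - 5*j + 6) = (j - 2)^2*(j + 1)*(j + 2)*(j - 3)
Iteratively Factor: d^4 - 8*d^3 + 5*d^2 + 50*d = (d)*(d^3 - 8*d^2 + 5*d + 50) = d*(d - 5)*(d^2 - 3*d - 10) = d*(d - 5)*(d + 2)*(d - 5)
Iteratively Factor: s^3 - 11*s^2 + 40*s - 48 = (s - 4)*(s^2 - 7*s + 12) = (s - 4)*(s - 3)*(s - 4)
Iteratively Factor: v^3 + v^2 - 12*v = (v)*(v^2 + v - 12) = v*(v + 4)*(v - 3)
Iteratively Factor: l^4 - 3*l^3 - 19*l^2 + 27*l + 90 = (l + 2)*(l^3 - 5*l^2 - 9*l + 45) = (l - 3)*(l + 2)*(l^2 - 2*l - 15) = (l - 3)*(l + 2)*(l + 3)*(l - 5)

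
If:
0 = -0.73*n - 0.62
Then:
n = -0.85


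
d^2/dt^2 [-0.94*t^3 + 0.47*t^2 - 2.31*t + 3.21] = 0.94 - 5.64*t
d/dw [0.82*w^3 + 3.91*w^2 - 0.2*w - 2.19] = 2.46*w^2 + 7.82*w - 0.2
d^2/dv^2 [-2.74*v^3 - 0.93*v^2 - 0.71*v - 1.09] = -16.44*v - 1.86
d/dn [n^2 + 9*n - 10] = 2*n + 9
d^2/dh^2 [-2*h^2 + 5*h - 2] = -4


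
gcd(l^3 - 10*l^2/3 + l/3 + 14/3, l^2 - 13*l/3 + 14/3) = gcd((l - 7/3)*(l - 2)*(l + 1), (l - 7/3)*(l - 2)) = l^2 - 13*l/3 + 14/3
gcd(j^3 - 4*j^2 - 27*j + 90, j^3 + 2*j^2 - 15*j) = j^2 + 2*j - 15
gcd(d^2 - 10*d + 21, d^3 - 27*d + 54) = d - 3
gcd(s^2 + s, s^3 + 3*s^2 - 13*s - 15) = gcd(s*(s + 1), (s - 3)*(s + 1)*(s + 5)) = s + 1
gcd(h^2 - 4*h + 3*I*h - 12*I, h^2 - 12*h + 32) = h - 4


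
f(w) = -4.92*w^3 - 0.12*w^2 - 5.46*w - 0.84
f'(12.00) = -2133.78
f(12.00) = -8585.40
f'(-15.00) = -3322.86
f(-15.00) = 16659.06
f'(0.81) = -15.34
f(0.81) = -7.96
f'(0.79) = -14.86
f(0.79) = -7.65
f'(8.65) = -1111.92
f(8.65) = -3241.34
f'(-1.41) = -34.47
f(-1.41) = 20.41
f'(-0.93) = -18.00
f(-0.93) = 8.09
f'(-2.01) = -64.61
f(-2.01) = 49.60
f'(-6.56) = -639.06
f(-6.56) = 1418.73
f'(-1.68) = -46.72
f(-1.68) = 31.32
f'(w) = -14.76*w^2 - 0.24*w - 5.46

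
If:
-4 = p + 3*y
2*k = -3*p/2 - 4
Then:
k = 9*y/4 + 1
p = -3*y - 4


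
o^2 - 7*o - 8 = (o - 8)*(o + 1)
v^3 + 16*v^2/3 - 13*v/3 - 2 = (v - 1)*(v + 1/3)*(v + 6)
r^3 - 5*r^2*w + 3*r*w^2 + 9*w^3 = (r - 3*w)^2*(r + w)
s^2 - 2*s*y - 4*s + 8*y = (s - 4)*(s - 2*y)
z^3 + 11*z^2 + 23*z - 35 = (z - 1)*(z + 5)*(z + 7)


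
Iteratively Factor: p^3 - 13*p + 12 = (p + 4)*(p^2 - 4*p + 3) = (p - 1)*(p + 4)*(p - 3)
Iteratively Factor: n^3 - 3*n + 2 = (n + 2)*(n^2 - 2*n + 1) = (n - 1)*(n + 2)*(n - 1)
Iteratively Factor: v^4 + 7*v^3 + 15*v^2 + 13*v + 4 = (v + 1)*(v^3 + 6*v^2 + 9*v + 4) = (v + 1)^2*(v^2 + 5*v + 4) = (v + 1)^3*(v + 4)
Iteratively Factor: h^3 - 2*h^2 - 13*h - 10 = (h + 2)*(h^2 - 4*h - 5) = (h - 5)*(h + 2)*(h + 1)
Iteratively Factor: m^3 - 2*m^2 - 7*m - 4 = (m + 1)*(m^2 - 3*m - 4) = (m + 1)^2*(m - 4)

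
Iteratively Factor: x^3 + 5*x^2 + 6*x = (x)*(x^2 + 5*x + 6) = x*(x + 3)*(x + 2)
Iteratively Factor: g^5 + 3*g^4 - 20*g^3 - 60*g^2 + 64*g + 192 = (g + 4)*(g^4 - g^3 - 16*g^2 + 4*g + 48) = (g - 2)*(g + 4)*(g^3 + g^2 - 14*g - 24) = (g - 4)*(g - 2)*(g + 4)*(g^2 + 5*g + 6) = (g - 4)*(g - 2)*(g + 3)*(g + 4)*(g + 2)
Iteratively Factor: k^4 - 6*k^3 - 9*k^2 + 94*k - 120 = (k - 5)*(k^3 - k^2 - 14*k + 24) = (k - 5)*(k + 4)*(k^2 - 5*k + 6) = (k - 5)*(k - 3)*(k + 4)*(k - 2)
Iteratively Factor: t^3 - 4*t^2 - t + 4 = (t - 1)*(t^2 - 3*t - 4) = (t - 1)*(t + 1)*(t - 4)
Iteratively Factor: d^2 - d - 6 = (d + 2)*(d - 3)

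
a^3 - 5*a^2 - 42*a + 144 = (a - 8)*(a - 3)*(a + 6)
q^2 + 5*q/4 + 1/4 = (q + 1/4)*(q + 1)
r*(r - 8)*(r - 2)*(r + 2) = r^4 - 8*r^3 - 4*r^2 + 32*r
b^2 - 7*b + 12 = (b - 4)*(b - 3)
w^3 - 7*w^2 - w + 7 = (w - 7)*(w - 1)*(w + 1)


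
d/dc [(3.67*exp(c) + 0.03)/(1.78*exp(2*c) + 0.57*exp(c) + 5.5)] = (-6.5326*exp(2*c) - 0.1068*exp(c) + 20.1679)*exp(c)/(3.1684*exp(4*c) + 2.0292*exp(3*c) + 19.9049*exp(2*c) + 6.27*exp(c) + 30.25)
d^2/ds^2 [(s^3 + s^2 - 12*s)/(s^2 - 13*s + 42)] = 8*(32*s^3 - 441*s^2 + 1701*s - 1197)/(s^6 - 39*s^5 + 633*s^4 - 5473*s^3 + 26586*s^2 - 68796*s + 74088)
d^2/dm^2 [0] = 0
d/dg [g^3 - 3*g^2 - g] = 3*g^2 - 6*g - 1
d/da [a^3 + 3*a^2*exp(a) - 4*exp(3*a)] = 3*a^2*exp(a) + 3*a^2 + 6*a*exp(a) - 12*exp(3*a)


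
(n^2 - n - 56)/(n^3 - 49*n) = (n - 8)/(n*(n - 7))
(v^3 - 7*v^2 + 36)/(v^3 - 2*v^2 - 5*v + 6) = (v - 6)/(v - 1)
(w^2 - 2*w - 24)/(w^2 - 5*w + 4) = (w^2 - 2*w - 24)/(w^2 - 5*w + 4)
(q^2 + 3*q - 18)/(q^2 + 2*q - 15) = (q + 6)/(q + 5)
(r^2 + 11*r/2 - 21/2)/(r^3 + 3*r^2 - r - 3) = (r^2 + 11*r/2 - 21/2)/(r^3 + 3*r^2 - r - 3)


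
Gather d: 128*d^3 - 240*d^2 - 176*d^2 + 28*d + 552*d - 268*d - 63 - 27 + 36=128*d^3 - 416*d^2 + 312*d - 54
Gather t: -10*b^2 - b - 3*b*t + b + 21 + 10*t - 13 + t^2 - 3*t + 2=-10*b^2 + t^2 + t*(7 - 3*b) + 10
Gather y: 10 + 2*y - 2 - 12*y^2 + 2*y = -12*y^2 + 4*y + 8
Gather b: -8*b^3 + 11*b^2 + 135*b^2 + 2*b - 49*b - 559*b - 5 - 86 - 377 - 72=-8*b^3 + 146*b^2 - 606*b - 540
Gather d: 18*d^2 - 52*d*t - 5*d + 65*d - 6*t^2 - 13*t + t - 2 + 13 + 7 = 18*d^2 + d*(60 - 52*t) - 6*t^2 - 12*t + 18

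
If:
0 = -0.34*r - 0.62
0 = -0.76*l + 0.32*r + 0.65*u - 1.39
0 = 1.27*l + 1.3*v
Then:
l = -1.02362204724409*v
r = -1.82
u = 3.03619909502262 - 1.19685039370079*v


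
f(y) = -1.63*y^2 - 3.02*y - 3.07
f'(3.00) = -12.80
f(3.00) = -26.80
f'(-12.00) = 36.10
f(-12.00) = -201.55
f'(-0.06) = -2.82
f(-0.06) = -2.89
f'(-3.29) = 7.71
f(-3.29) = -10.78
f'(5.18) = -19.91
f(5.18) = -62.45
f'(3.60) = -14.76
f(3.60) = -35.07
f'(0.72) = -5.37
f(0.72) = -6.09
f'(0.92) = -6.02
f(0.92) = -7.23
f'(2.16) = -10.06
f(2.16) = -17.20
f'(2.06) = -9.74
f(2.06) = -16.21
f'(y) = -3.26*y - 3.02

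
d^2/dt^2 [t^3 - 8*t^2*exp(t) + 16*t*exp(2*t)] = -8*t^2*exp(t) + 64*t*exp(2*t) - 32*t*exp(t) + 6*t + 64*exp(2*t) - 16*exp(t)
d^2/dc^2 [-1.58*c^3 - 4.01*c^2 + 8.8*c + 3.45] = -9.48*c - 8.02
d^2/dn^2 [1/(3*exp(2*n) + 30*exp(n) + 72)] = 2*(4*(exp(n) + 5)^2*exp(n) - (2*exp(n) + 5)*(exp(2*n) + 10*exp(n) + 24))*exp(n)/(3*(exp(2*n) + 10*exp(n) + 24)^3)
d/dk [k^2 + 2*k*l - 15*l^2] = 2*k + 2*l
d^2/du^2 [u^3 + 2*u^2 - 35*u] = 6*u + 4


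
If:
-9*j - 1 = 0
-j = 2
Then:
No Solution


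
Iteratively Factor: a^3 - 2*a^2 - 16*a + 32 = (a - 2)*(a^2 - 16) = (a - 2)*(a + 4)*(a - 4)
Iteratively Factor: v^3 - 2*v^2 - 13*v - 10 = (v - 5)*(v^2 + 3*v + 2) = (v - 5)*(v + 2)*(v + 1)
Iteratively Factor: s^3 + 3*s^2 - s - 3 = (s - 1)*(s^2 + 4*s + 3) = (s - 1)*(s + 1)*(s + 3)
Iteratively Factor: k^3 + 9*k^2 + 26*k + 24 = (k + 3)*(k^2 + 6*k + 8) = (k + 2)*(k + 3)*(k + 4)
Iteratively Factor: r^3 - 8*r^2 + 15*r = (r)*(r^2 - 8*r + 15) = r*(r - 5)*(r - 3)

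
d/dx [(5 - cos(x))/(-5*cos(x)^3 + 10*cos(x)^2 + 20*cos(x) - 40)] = (-13*cos(x) + cos(2*x) - 5)*sin(x)/(5*(cos(x) - 2)^3*(cos(x) + 2)^2)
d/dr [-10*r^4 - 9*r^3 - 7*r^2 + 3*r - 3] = -40*r^3 - 27*r^2 - 14*r + 3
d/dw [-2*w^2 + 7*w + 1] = 7 - 4*w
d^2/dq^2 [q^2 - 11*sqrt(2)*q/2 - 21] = 2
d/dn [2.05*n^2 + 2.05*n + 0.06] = 4.1*n + 2.05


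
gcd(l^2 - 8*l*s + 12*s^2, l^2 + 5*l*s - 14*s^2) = -l + 2*s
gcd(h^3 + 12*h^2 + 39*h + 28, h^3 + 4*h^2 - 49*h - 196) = h^2 + 11*h + 28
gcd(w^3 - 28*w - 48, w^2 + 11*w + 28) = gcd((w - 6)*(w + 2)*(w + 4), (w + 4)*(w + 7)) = w + 4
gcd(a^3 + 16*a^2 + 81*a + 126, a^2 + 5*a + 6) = a + 3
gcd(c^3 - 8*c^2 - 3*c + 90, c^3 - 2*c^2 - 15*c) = c^2 - 2*c - 15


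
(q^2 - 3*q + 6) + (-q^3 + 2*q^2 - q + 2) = -q^3 + 3*q^2 - 4*q + 8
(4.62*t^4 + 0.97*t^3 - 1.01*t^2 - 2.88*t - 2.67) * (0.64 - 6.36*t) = -29.3832*t^5 - 3.2124*t^4 + 7.0444*t^3 + 17.6704*t^2 + 15.138*t - 1.7088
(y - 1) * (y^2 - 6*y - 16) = y^3 - 7*y^2 - 10*y + 16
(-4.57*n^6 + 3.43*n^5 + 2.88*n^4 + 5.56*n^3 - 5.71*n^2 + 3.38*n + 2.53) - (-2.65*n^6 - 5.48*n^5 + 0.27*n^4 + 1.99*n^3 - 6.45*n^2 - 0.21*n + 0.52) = -1.92*n^6 + 8.91*n^5 + 2.61*n^4 + 3.57*n^3 + 0.74*n^2 + 3.59*n + 2.01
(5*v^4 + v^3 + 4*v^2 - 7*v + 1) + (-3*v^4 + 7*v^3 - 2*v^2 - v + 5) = 2*v^4 + 8*v^3 + 2*v^2 - 8*v + 6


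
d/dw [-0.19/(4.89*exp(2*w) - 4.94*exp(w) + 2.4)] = (1.8582*exp(w) - 0.9386)*exp(w)/(4.89*exp(2*w) - 4.94*exp(w) + 2.4)^2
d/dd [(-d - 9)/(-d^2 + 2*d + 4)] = (d^2 - 2*d - 2*(d - 1)*(d + 9) - 4)/(-d^2 + 2*d + 4)^2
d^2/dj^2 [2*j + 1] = 0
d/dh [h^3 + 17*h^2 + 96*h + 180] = 3*h^2 + 34*h + 96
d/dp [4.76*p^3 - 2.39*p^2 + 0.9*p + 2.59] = 14.28*p^2 - 4.78*p + 0.9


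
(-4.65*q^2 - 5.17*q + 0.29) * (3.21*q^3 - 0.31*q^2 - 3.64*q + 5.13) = -14.9265*q^5 - 15.1542*q^4 + 19.4596*q^3 - 5.1256*q^2 - 27.5777*q + 1.4877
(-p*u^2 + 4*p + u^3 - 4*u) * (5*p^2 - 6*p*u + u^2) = -5*p^3*u^2 + 20*p^3 + 11*p^2*u^3 - 44*p^2*u - 7*p*u^4 + 28*p*u^2 + u^5 - 4*u^3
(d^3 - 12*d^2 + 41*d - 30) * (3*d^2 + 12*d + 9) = 3*d^5 - 24*d^4 - 12*d^3 + 294*d^2 + 9*d - 270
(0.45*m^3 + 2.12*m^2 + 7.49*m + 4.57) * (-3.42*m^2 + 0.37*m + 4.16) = -1.539*m^5 - 7.0839*m^4 - 22.9594*m^3 - 4.0389*m^2 + 32.8493*m + 19.0112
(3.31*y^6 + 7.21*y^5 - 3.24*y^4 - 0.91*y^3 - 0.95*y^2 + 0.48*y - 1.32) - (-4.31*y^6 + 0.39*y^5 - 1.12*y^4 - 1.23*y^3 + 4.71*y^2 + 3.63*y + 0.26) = 7.62*y^6 + 6.82*y^5 - 2.12*y^4 + 0.32*y^3 - 5.66*y^2 - 3.15*y - 1.58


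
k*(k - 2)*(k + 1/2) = k^3 - 3*k^2/2 - k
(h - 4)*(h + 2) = h^2 - 2*h - 8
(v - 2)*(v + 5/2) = v^2 + v/2 - 5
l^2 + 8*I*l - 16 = (l + 4*I)^2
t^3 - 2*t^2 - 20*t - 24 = (t - 6)*(t + 2)^2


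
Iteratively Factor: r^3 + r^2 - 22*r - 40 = (r + 2)*(r^2 - r - 20) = (r - 5)*(r + 2)*(r + 4)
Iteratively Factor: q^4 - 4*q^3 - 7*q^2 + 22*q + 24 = (q - 3)*(q^3 - q^2 - 10*q - 8) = (q - 4)*(q - 3)*(q^2 + 3*q + 2) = (q - 4)*(q - 3)*(q + 1)*(q + 2)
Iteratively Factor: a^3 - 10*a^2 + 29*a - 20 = (a - 4)*(a^2 - 6*a + 5) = (a - 5)*(a - 4)*(a - 1)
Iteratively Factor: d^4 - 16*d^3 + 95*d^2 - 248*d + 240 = (d - 4)*(d^3 - 12*d^2 + 47*d - 60) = (d - 4)*(d - 3)*(d^2 - 9*d + 20) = (d - 5)*(d - 4)*(d - 3)*(d - 4)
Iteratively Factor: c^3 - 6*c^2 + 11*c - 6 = (c - 1)*(c^2 - 5*c + 6) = (c - 3)*(c - 1)*(c - 2)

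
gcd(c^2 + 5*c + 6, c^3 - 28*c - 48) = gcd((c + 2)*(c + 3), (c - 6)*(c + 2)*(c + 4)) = c + 2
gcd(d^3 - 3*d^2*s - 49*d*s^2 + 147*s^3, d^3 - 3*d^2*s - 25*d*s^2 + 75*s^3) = -d + 3*s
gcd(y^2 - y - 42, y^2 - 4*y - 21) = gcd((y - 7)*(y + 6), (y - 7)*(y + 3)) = y - 7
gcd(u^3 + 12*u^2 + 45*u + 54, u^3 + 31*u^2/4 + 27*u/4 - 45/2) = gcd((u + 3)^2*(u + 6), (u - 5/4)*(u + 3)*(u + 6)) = u^2 + 9*u + 18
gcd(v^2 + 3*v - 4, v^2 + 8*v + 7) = 1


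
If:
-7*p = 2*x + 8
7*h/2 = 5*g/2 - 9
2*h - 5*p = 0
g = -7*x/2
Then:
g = -14/25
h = -104/35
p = -208/175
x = 4/25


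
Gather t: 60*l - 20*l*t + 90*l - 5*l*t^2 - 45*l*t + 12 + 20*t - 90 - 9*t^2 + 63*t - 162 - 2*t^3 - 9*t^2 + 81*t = 150*l - 2*t^3 + t^2*(-5*l - 18) + t*(164 - 65*l) - 240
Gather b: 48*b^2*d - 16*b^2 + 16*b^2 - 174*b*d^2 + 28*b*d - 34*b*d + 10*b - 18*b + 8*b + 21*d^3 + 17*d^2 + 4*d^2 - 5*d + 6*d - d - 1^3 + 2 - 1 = 48*b^2*d + b*(-174*d^2 - 6*d) + 21*d^3 + 21*d^2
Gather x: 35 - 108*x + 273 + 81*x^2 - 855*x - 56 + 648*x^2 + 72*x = 729*x^2 - 891*x + 252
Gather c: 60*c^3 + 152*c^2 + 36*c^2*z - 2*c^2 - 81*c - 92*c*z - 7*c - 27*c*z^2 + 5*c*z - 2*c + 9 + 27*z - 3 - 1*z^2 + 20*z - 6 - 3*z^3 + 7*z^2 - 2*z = 60*c^3 + c^2*(36*z + 150) + c*(-27*z^2 - 87*z - 90) - 3*z^3 + 6*z^2 + 45*z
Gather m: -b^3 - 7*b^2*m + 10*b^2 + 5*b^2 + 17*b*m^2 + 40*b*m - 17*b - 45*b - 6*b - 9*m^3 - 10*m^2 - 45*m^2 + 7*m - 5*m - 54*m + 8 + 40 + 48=-b^3 + 15*b^2 - 68*b - 9*m^3 + m^2*(17*b - 55) + m*(-7*b^2 + 40*b - 52) + 96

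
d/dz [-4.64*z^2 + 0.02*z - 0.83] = 0.02 - 9.28*z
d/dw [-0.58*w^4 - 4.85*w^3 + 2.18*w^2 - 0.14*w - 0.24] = -2.32*w^3 - 14.55*w^2 + 4.36*w - 0.14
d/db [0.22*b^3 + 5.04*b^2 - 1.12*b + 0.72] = 0.66*b^2 + 10.08*b - 1.12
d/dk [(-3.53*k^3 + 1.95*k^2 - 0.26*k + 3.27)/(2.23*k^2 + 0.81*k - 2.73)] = (-7.8719*k^4 - 5.7186*k^3 + 31.07*k^2 - 25.2312*k - 1.9389)/(4.9729*k^4 + 3.6126*k^3 - 11.5197*k^2 - 4.4226*k + 7.4529)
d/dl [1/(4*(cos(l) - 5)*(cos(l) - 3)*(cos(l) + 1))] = (-3*sin(l)^2 - 14*cos(l) + 10)*sin(l)/(4*(cos(l) - 5)^2*(cos(l) - 3)^2*(cos(l) + 1)^2)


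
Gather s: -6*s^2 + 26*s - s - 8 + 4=-6*s^2 + 25*s - 4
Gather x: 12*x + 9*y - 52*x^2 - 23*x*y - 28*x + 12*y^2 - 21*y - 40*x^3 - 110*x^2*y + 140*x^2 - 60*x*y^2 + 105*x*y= -40*x^3 + x^2*(88 - 110*y) + x*(-60*y^2 + 82*y - 16) + 12*y^2 - 12*y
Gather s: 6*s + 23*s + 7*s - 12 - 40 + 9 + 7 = 36*s - 36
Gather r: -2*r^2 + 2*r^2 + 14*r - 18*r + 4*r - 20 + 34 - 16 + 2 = 0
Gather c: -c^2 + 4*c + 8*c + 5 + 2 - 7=-c^2 + 12*c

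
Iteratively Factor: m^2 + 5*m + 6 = (m + 3)*(m + 2)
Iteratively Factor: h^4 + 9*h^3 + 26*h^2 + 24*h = (h + 2)*(h^3 + 7*h^2 + 12*h) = h*(h + 2)*(h^2 + 7*h + 12) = h*(h + 2)*(h + 4)*(h + 3)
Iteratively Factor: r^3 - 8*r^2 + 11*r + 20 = (r - 5)*(r^2 - 3*r - 4) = (r - 5)*(r - 4)*(r + 1)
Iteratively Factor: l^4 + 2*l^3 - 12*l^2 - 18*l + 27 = (l - 3)*(l^3 + 5*l^2 + 3*l - 9) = (l - 3)*(l + 3)*(l^2 + 2*l - 3) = (l - 3)*(l + 3)^2*(l - 1)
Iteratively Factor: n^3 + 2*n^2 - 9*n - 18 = (n + 3)*(n^2 - n - 6) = (n + 2)*(n + 3)*(n - 3)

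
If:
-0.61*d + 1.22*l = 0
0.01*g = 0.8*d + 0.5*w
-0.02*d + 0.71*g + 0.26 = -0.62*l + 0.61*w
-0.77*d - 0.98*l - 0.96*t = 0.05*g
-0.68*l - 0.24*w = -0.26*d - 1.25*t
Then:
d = 0.02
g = -0.41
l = 0.01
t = -0.01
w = -0.04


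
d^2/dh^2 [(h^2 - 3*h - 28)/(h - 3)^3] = 18*h/(h - 3)^5 + 2/(h - 3)^3 - 390/(h - 3)^5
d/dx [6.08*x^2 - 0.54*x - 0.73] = 12.16*x - 0.54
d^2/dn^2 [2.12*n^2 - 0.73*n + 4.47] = 4.24000000000000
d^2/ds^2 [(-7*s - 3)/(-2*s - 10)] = -32/(s + 5)^3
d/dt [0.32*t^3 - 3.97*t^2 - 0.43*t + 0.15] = 0.96*t^2 - 7.94*t - 0.43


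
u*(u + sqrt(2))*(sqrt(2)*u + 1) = sqrt(2)*u^3 + 3*u^2 + sqrt(2)*u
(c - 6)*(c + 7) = c^2 + c - 42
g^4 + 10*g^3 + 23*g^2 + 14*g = g*(g + 1)*(g + 2)*(g + 7)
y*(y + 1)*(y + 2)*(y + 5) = y^4 + 8*y^3 + 17*y^2 + 10*y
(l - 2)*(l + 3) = l^2 + l - 6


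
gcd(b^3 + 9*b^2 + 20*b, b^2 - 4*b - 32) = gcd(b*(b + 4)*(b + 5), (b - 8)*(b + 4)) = b + 4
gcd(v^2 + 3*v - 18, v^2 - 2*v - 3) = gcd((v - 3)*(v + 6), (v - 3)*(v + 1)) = v - 3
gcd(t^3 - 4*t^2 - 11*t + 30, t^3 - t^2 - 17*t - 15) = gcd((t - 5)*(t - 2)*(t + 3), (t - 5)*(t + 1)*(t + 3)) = t^2 - 2*t - 15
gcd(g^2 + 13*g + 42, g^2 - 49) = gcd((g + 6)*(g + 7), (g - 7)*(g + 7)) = g + 7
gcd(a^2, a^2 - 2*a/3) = a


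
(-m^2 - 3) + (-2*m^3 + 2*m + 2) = -2*m^3 - m^2 + 2*m - 1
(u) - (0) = u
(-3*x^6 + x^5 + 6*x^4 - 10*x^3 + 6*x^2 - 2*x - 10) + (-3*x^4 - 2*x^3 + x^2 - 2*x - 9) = -3*x^6 + x^5 + 3*x^4 - 12*x^3 + 7*x^2 - 4*x - 19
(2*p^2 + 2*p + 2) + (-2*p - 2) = 2*p^2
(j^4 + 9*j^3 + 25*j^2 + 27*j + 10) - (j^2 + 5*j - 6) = j^4 + 9*j^3 + 24*j^2 + 22*j + 16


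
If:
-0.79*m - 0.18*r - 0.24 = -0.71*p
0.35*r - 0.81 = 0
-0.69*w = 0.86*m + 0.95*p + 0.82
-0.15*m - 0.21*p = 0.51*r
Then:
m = -3.58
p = -3.06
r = 2.31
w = 7.49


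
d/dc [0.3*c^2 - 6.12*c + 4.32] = 0.6*c - 6.12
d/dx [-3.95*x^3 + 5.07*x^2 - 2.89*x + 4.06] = -11.85*x^2 + 10.14*x - 2.89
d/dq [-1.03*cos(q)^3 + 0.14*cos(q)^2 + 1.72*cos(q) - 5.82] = (3.09*cos(q)^2 - 0.28*cos(q) - 1.72)*sin(q)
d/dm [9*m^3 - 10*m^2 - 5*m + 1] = 27*m^2 - 20*m - 5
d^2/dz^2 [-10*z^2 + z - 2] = -20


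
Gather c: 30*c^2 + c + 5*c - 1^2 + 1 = 30*c^2 + 6*c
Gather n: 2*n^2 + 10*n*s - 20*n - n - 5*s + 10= 2*n^2 + n*(10*s - 21) - 5*s + 10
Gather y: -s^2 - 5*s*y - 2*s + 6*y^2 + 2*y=-s^2 - 2*s + 6*y^2 + y*(2 - 5*s)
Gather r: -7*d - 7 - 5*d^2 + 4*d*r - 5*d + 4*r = -5*d^2 - 12*d + r*(4*d + 4) - 7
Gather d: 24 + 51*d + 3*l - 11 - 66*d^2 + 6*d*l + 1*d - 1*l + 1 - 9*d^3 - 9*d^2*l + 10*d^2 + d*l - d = -9*d^3 + d^2*(-9*l - 56) + d*(7*l + 51) + 2*l + 14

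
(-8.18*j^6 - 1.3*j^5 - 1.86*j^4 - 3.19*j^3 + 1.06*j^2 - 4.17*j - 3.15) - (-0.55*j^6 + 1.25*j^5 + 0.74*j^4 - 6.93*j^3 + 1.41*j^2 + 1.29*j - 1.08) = -7.63*j^6 - 2.55*j^5 - 2.6*j^4 + 3.74*j^3 - 0.35*j^2 - 5.46*j - 2.07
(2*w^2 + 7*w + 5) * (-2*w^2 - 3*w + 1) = -4*w^4 - 20*w^3 - 29*w^2 - 8*w + 5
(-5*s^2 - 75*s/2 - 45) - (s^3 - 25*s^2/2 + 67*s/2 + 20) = -s^3 + 15*s^2/2 - 71*s - 65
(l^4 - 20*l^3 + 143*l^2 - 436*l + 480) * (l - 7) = l^5 - 27*l^4 + 283*l^3 - 1437*l^2 + 3532*l - 3360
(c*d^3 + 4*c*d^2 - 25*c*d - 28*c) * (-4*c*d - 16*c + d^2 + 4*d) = -4*c^2*d^4 - 32*c^2*d^3 + 36*c^2*d^2 + 512*c^2*d + 448*c^2 + c*d^5 + 8*c*d^4 - 9*c*d^3 - 128*c*d^2 - 112*c*d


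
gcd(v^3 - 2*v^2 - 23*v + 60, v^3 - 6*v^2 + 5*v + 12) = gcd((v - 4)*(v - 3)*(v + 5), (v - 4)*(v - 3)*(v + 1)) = v^2 - 7*v + 12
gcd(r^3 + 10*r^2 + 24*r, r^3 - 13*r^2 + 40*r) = r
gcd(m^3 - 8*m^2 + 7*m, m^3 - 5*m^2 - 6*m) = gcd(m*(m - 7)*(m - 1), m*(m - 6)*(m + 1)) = m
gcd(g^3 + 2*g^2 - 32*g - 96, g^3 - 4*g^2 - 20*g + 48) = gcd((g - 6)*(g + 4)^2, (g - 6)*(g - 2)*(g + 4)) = g^2 - 2*g - 24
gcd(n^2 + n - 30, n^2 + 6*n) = n + 6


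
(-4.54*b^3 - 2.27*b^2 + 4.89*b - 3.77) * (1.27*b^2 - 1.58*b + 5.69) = -5.7658*b^5 + 4.2903*b^4 - 16.0357*b^3 - 25.4304*b^2 + 33.7807*b - 21.4513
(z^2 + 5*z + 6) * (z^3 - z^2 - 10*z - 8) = z^5 + 4*z^4 - 9*z^3 - 64*z^2 - 100*z - 48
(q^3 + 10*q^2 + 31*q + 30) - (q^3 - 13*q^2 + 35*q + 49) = 23*q^2 - 4*q - 19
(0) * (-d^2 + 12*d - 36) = 0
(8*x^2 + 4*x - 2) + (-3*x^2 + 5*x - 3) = 5*x^2 + 9*x - 5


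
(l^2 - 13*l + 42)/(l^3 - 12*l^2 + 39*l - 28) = (l - 6)/(l^2 - 5*l + 4)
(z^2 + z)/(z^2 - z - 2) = z/(z - 2)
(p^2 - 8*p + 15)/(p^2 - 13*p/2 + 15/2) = 2*(p - 3)/(2*p - 3)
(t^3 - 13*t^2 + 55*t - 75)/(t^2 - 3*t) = t - 10 + 25/t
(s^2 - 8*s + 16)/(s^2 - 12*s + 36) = (s^2 - 8*s + 16)/(s^2 - 12*s + 36)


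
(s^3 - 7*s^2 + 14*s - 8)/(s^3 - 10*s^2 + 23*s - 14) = (s - 4)/(s - 7)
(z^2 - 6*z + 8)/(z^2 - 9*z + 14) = (z - 4)/(z - 7)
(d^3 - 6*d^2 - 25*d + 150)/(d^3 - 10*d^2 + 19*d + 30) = (d + 5)/(d + 1)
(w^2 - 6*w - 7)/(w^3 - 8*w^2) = (w^2 - 6*w - 7)/(w^2*(w - 8))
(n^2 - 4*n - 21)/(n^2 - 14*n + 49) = (n + 3)/(n - 7)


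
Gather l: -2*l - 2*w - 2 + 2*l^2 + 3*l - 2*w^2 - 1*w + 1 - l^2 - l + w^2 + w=l^2 - w^2 - 2*w - 1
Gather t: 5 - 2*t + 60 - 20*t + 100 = 165 - 22*t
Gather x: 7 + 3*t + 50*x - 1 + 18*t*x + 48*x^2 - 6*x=3*t + 48*x^2 + x*(18*t + 44) + 6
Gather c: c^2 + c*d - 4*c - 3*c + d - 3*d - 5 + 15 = c^2 + c*(d - 7) - 2*d + 10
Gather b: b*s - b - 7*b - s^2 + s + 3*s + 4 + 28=b*(s - 8) - s^2 + 4*s + 32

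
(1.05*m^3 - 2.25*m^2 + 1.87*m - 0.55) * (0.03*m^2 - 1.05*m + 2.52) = 0.0315*m^5 - 1.17*m^4 + 5.0646*m^3 - 7.65*m^2 + 5.2899*m - 1.386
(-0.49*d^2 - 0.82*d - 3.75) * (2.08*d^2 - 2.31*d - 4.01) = -1.0192*d^4 - 0.5737*d^3 - 3.9409*d^2 + 11.9507*d + 15.0375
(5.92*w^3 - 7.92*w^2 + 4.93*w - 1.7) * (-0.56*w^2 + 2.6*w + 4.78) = -3.3152*w^5 + 19.8272*w^4 + 4.9448*w^3 - 24.0876*w^2 + 19.1454*w - 8.126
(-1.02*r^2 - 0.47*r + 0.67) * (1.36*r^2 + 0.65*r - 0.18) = -1.3872*r^4 - 1.3022*r^3 + 0.7893*r^2 + 0.5201*r - 0.1206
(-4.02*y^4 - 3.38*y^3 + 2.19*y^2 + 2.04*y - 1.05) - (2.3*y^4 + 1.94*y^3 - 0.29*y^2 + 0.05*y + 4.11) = -6.32*y^4 - 5.32*y^3 + 2.48*y^2 + 1.99*y - 5.16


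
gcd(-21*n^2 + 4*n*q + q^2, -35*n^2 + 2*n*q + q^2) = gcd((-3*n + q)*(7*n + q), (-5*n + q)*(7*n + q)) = 7*n + q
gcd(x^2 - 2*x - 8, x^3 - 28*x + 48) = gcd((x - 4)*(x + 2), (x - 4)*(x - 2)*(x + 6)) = x - 4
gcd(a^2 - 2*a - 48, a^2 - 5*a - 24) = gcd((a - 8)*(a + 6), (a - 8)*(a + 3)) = a - 8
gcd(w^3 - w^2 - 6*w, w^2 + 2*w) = w^2 + 2*w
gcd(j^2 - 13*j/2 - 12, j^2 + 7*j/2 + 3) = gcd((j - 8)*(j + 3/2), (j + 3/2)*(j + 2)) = j + 3/2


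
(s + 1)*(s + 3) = s^2 + 4*s + 3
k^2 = k^2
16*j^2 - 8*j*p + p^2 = (-4*j + p)^2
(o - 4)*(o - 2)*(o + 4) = o^3 - 2*o^2 - 16*o + 32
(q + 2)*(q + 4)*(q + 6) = q^3 + 12*q^2 + 44*q + 48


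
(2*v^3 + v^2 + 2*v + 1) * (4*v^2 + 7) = 8*v^5 + 4*v^4 + 22*v^3 + 11*v^2 + 14*v + 7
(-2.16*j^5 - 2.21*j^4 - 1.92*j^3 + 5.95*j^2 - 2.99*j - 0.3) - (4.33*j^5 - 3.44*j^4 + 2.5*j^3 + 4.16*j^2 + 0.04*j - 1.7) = -6.49*j^5 + 1.23*j^4 - 4.42*j^3 + 1.79*j^2 - 3.03*j + 1.4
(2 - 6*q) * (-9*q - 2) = 54*q^2 - 6*q - 4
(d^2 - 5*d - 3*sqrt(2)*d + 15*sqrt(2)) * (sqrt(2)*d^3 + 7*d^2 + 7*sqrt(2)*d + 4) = sqrt(2)*d^5 - 5*sqrt(2)*d^4 + d^4 - 14*sqrt(2)*d^3 - 5*d^3 - 38*d^2 + 70*sqrt(2)*d^2 - 12*sqrt(2)*d + 190*d + 60*sqrt(2)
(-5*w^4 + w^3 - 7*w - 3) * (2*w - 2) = -10*w^5 + 12*w^4 - 2*w^3 - 14*w^2 + 8*w + 6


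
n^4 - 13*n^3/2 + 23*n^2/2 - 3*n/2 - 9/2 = (n - 3)^2*(n - 1)*(n + 1/2)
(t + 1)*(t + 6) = t^2 + 7*t + 6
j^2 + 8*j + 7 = (j + 1)*(j + 7)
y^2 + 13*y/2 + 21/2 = (y + 3)*(y + 7/2)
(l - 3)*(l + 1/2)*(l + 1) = l^3 - 3*l^2/2 - 4*l - 3/2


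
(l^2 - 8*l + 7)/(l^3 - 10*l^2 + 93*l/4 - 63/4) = 4*(l - 1)/(4*l^2 - 12*l + 9)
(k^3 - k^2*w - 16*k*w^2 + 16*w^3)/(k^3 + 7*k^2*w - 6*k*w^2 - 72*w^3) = (-k^2 + 5*k*w - 4*w^2)/(-k^2 - 3*k*w + 18*w^2)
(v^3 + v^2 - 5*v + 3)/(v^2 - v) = v + 2 - 3/v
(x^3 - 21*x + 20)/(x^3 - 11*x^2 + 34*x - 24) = (x + 5)/(x - 6)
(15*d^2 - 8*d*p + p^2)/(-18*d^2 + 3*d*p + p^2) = (-5*d + p)/(6*d + p)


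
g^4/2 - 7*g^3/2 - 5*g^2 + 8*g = g*(g/2 + 1)*(g - 8)*(g - 1)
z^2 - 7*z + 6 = (z - 6)*(z - 1)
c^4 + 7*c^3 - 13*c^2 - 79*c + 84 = (c - 3)*(c - 1)*(c + 4)*(c + 7)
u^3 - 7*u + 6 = (u - 2)*(u - 1)*(u + 3)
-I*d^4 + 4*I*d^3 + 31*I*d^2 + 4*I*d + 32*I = (d - 8)*(d + 4)*(d - I)*(-I*d + 1)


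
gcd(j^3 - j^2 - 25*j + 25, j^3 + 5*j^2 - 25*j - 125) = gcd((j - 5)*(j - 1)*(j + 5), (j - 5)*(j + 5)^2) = j^2 - 25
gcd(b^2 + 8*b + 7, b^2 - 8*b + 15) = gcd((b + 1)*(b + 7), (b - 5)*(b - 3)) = 1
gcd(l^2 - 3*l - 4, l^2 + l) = l + 1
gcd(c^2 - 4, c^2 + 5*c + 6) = c + 2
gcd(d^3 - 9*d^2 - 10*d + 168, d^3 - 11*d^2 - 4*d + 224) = d^2 - 3*d - 28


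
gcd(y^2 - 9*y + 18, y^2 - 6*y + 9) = y - 3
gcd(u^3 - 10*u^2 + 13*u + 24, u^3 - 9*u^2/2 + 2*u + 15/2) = u^2 - 2*u - 3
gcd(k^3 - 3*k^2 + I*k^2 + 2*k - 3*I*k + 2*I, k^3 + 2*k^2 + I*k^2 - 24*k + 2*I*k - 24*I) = k + I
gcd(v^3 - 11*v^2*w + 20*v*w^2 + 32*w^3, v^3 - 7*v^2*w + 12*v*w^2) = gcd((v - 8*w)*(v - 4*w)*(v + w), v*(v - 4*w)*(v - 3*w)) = v - 4*w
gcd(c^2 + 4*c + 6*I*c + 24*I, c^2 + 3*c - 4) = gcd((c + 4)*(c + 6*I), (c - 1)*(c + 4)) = c + 4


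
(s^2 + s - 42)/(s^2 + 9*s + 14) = (s - 6)/(s + 2)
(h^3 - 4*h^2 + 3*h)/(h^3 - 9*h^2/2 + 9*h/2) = 2*(h - 1)/(2*h - 3)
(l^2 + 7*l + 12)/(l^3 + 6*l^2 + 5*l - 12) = 1/(l - 1)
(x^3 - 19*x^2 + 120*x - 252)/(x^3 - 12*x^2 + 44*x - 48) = (x^2 - 13*x + 42)/(x^2 - 6*x + 8)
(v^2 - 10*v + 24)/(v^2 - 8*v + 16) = (v - 6)/(v - 4)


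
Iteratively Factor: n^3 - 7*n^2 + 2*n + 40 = (n + 2)*(n^2 - 9*n + 20) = (n - 5)*(n + 2)*(n - 4)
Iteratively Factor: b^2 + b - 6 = (b - 2)*(b + 3)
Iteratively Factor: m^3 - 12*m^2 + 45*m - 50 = (m - 5)*(m^2 - 7*m + 10) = (m - 5)*(m - 2)*(m - 5)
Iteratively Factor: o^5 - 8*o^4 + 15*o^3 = (o)*(o^4 - 8*o^3 + 15*o^2) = o*(o - 3)*(o^3 - 5*o^2) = o^2*(o - 3)*(o^2 - 5*o) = o^2*(o - 5)*(o - 3)*(o)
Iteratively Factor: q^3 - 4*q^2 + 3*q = (q - 1)*(q^2 - 3*q) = (q - 3)*(q - 1)*(q)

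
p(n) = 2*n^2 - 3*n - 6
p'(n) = 4*n - 3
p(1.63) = -5.58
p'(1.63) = 3.52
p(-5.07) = 60.62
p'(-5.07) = -23.28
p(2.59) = -0.35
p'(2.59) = 7.36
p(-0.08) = -5.75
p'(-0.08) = -3.32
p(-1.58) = 3.73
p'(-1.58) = -9.32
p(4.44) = 20.11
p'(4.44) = 14.76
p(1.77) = -5.04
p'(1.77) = 4.08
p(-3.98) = 37.62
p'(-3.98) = -18.92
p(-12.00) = 318.00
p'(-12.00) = -51.00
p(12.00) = 246.00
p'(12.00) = 45.00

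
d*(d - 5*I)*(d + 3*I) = d^3 - 2*I*d^2 + 15*d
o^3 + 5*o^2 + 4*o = o*(o + 1)*(o + 4)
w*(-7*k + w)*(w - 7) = -7*k*w^2 + 49*k*w + w^3 - 7*w^2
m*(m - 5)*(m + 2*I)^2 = m^4 - 5*m^3 + 4*I*m^3 - 4*m^2 - 20*I*m^2 + 20*m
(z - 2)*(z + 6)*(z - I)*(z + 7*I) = z^4 + 4*z^3 + 6*I*z^3 - 5*z^2 + 24*I*z^2 + 28*z - 72*I*z - 84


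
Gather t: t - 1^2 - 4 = t - 5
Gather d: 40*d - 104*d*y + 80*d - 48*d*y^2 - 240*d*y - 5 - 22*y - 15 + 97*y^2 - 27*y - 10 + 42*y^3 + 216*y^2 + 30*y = d*(-48*y^2 - 344*y + 120) + 42*y^3 + 313*y^2 - 19*y - 30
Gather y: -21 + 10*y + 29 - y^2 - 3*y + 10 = -y^2 + 7*y + 18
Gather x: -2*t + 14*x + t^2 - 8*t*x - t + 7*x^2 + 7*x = t^2 - 3*t + 7*x^2 + x*(21 - 8*t)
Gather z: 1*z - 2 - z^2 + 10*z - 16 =-z^2 + 11*z - 18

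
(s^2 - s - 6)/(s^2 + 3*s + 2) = (s - 3)/(s + 1)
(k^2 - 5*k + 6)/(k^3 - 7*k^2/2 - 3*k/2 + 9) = 2/(2*k + 3)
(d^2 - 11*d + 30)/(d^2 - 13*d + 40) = (d - 6)/(d - 8)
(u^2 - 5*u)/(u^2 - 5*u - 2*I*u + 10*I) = u/(u - 2*I)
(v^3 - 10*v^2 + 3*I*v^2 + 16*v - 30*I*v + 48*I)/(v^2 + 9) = (v^2 - 10*v + 16)/(v - 3*I)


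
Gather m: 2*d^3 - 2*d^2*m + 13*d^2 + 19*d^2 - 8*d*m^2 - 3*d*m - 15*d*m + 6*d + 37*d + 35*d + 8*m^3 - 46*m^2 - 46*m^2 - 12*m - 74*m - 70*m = 2*d^3 + 32*d^2 + 78*d + 8*m^3 + m^2*(-8*d - 92) + m*(-2*d^2 - 18*d - 156)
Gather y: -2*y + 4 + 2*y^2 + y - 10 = 2*y^2 - y - 6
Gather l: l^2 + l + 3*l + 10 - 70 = l^2 + 4*l - 60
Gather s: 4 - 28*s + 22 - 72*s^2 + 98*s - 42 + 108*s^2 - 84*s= 36*s^2 - 14*s - 16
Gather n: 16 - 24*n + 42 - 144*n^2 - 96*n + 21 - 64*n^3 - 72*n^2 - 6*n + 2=-64*n^3 - 216*n^2 - 126*n + 81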